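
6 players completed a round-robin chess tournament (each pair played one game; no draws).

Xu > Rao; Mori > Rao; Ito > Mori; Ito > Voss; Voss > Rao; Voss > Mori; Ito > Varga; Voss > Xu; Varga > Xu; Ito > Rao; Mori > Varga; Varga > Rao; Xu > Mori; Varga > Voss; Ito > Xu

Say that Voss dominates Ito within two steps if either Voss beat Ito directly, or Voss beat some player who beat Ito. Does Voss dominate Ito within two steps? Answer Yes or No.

No

Voss did not beat Ito directly.
Voss beat Mori, Xu, Rao, but each of them lost to Ito. No two-step path.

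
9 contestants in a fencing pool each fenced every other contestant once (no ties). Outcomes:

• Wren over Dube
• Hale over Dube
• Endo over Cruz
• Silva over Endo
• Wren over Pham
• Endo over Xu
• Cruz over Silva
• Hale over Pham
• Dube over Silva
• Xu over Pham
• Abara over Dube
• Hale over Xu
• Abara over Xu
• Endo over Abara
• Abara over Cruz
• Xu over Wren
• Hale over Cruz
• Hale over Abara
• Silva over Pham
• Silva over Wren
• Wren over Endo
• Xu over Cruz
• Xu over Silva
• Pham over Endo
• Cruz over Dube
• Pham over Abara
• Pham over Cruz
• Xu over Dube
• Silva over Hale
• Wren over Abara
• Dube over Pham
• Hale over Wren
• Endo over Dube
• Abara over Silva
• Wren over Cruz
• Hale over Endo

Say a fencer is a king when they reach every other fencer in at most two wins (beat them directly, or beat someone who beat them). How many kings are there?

Endo cannot reach Hale in two steps.
Pham cannot reach Wren, Hale in two steps.
Silva reaches everyone (king).
Wren cannot reach Hale in two steps.
Hale reaches everyone (king).
Abara reaches everyone (king).
Dube cannot reach Xu in two steps.
Xu reaches everyone (king).
Cruz cannot reach Abara, Xu in two steps.
Kings: Silva, Hale, Abara, Xu — 4.

4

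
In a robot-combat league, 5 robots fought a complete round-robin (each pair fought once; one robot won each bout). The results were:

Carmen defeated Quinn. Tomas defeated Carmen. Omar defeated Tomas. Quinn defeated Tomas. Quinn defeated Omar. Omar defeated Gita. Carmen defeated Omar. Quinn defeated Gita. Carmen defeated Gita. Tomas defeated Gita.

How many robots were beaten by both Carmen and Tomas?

Carmen beat: Gita, Quinn, Omar.
Tomas beat: Gita, Carmen.
Both beat: Gita — 1.

1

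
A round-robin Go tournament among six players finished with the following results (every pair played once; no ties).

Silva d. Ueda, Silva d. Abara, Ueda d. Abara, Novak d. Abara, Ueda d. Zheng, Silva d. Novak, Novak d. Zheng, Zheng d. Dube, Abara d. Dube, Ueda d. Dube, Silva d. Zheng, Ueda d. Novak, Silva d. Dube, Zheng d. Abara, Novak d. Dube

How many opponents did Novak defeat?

Novak's results: beat Abara, Zheng, Dube; lost to Silva, Ueda.
That is 3 wins.

3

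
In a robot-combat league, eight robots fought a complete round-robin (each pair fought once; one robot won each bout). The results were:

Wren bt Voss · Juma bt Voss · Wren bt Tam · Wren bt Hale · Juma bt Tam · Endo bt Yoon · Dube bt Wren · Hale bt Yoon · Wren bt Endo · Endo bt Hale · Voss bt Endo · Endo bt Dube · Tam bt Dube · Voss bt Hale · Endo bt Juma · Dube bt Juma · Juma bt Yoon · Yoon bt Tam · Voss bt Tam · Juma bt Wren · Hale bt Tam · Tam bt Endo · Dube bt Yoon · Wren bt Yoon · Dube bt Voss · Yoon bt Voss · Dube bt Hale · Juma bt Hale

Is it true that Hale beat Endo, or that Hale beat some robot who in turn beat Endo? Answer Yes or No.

Yes

Hale did not beat Endo directly.
Hale beat Yoon, Tam. Of those, Tam beat Endo.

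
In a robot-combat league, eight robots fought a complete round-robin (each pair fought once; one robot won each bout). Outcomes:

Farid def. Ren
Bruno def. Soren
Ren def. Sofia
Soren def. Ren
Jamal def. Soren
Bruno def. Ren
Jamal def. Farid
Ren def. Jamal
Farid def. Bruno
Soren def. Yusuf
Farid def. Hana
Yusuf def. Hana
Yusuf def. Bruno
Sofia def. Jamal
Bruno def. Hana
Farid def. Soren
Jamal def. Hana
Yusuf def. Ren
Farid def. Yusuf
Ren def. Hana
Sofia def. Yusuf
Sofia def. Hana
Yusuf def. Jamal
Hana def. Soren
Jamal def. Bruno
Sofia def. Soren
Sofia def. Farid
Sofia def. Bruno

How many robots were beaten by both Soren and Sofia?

1

Soren beat: Ren, Yusuf.
Sofia beat: Soren, Bruno, Farid, Jamal, Hana, Yusuf.
Both beat: Yusuf — 1.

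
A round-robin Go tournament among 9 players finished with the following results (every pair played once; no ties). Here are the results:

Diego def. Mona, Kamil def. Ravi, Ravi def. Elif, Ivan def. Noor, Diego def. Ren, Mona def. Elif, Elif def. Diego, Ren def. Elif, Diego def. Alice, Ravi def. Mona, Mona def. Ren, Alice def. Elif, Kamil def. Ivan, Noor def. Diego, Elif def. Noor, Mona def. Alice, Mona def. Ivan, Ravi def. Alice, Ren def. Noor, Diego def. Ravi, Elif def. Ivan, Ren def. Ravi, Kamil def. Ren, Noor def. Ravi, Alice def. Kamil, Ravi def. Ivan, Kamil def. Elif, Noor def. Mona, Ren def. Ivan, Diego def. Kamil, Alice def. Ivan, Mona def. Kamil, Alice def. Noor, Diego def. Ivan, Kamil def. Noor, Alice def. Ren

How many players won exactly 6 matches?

Win totals: Mona 5, Noor 3, Elif 3, Kamil 5, Ravi 4, Ivan 1, Ren 4, Diego 6, Alice 5.
Exactly 6: Diego — 1 player.

1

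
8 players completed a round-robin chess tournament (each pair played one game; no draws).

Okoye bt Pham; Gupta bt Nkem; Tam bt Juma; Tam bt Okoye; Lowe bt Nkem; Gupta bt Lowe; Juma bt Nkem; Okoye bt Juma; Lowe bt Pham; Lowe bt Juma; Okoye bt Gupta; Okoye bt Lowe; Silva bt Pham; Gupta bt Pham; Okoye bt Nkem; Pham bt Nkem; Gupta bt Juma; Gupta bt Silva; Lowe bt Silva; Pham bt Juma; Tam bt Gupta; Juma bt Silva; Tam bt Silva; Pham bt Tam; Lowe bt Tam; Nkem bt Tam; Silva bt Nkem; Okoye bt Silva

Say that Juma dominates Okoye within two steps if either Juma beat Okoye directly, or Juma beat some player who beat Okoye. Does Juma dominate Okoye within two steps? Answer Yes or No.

Juma did not beat Okoye directly.
Juma beat Nkem, Silva, but each of them lost to Okoye. No two-step path.

No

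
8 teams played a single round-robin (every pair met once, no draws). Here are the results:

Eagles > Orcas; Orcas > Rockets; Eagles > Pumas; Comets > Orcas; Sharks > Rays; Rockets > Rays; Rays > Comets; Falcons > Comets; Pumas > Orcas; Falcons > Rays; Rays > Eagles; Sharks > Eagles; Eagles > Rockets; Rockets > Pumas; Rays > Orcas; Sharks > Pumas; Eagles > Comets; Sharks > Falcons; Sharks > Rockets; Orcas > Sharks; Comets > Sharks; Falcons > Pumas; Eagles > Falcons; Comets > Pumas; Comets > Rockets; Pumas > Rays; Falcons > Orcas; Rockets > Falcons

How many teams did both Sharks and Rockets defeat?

Sharks beat: Rockets, Rays, Falcons, Pumas, Eagles.
Rockets beat: Rays, Falcons, Pumas.
Both beat: Rays, Falcons, Pumas — 3.

3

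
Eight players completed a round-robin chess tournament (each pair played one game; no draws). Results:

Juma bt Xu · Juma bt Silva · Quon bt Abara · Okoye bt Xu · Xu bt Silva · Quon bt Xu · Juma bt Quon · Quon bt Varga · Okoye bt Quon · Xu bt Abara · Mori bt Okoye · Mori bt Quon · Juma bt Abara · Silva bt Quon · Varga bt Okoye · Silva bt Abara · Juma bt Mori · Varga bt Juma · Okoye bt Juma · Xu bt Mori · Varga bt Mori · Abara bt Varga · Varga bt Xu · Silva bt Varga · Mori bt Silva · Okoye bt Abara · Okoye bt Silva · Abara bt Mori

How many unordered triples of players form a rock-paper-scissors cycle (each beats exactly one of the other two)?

Win totals: Mori 3, Varga 4, Abara 2, Okoye 5, Juma 5, Xu 3, Quon 3, Silva 3.
A player with w wins dominates both others in C(w,2) triples; summing gives 3 + 6 + 1 + 10 + 10 + 3 + 3 + 3 = 39 transitive triples.
Total triples C(8,3) = 56, so cyclic triples = 56 − 39 = 17.

17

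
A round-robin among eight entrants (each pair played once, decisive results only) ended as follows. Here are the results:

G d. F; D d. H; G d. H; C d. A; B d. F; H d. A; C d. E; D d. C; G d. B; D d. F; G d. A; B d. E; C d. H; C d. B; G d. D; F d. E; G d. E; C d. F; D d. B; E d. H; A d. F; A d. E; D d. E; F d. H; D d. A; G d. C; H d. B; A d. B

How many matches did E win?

E's results: beat H; lost to A, B, C, D, F, G.
That is 1 win.

1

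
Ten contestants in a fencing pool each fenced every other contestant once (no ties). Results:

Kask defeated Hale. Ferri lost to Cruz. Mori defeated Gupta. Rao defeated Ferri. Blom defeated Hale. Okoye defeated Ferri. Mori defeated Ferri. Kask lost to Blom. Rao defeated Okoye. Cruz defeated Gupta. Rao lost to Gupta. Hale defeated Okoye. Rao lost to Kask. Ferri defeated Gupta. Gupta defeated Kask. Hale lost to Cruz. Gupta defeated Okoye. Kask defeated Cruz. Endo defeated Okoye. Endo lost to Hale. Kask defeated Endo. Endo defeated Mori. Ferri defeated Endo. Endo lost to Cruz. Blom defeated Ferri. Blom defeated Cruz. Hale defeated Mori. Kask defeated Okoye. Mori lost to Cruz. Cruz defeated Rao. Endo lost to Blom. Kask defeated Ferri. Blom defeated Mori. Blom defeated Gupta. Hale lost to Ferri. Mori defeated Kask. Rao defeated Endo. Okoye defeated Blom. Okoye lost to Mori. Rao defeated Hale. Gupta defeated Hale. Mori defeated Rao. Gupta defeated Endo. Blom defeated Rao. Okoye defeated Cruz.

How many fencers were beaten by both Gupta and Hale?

Gupta beat: Kask, Hale, Rao, Endo, Okoye.
Hale beat: Endo, Okoye, Mori.
Both beat: Endo, Okoye — 2.

2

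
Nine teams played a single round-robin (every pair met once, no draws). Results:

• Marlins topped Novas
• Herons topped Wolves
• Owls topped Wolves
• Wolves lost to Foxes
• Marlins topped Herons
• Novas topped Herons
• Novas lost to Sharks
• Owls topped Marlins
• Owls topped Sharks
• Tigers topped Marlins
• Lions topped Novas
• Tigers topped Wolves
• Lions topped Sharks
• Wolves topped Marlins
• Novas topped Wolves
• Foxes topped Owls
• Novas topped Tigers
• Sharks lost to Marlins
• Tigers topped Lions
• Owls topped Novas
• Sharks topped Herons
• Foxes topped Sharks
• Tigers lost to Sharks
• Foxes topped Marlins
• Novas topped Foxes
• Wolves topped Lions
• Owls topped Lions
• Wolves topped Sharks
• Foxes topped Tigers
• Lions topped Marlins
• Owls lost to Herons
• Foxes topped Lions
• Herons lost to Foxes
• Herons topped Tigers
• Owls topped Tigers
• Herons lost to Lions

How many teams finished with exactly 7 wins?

Win totals: Owls 6, Tigers 3, Marlins 3, Foxes 7, Lions 4, Herons 3, Novas 4, Sharks 3, Wolves 3.
Exactly 7: Foxes — 1 team.

1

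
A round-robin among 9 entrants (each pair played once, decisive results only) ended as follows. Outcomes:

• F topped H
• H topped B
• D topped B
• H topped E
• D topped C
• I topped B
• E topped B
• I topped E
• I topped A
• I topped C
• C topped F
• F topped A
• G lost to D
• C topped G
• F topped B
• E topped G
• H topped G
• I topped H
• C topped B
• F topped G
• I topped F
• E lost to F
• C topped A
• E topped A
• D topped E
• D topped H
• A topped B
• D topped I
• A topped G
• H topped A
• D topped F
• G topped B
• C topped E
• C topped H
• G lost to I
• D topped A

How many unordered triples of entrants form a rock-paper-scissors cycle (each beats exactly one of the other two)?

0

Win totals: A 2, B 0, C 6, D 8, E 3, F 5, G 1, H 4, I 7.
An entrant with w wins dominates both others in C(w,2) triples; summing gives 1 + 0 + 15 + 28 + 3 + 10 + 0 + 6 + 21 = 84 transitive triples.
Total triples C(9,3) = 84, so cyclic triples = 84 − 84 = 0.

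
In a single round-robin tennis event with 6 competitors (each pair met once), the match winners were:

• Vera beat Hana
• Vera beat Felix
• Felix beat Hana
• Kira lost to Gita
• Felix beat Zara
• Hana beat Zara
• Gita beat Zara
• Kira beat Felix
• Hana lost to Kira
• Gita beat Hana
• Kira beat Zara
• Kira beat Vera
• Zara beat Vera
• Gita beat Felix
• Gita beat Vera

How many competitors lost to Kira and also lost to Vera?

Kira beat: Hana, Zara, Felix, Vera.
Vera beat: Hana, Felix.
Both beat: Hana, Felix — 2.

2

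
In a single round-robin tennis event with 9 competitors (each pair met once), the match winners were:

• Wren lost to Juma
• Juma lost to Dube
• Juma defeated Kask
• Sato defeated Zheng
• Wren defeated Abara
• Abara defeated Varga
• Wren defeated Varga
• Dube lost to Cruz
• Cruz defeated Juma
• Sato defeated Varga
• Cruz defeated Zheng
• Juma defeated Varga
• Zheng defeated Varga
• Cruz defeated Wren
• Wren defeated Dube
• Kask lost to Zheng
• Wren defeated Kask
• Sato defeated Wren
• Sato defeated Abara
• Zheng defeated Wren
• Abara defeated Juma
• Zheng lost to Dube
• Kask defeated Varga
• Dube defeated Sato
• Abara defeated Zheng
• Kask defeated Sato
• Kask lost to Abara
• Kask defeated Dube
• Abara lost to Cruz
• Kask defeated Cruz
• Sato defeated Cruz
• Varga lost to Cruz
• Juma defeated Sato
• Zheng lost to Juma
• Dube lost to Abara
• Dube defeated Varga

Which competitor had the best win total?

Cruz

Win totals: Zheng 3, Cruz 6, Abara 5, Varga 0, Kask 4, Sato 5, Dube 4, Wren 4, Juma 5.
Cruz leads with 6 wins (next highest: 5).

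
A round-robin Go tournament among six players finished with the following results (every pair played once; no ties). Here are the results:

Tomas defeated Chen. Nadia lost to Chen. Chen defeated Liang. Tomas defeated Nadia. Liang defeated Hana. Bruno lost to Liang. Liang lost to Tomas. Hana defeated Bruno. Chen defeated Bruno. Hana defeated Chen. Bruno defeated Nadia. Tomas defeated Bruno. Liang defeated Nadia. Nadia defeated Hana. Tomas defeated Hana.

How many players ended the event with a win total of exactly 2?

1

Win totals: Liang 3, Hana 2, Bruno 1, Chen 3, Nadia 1, Tomas 5.
Exactly 2: Hana — 1 player.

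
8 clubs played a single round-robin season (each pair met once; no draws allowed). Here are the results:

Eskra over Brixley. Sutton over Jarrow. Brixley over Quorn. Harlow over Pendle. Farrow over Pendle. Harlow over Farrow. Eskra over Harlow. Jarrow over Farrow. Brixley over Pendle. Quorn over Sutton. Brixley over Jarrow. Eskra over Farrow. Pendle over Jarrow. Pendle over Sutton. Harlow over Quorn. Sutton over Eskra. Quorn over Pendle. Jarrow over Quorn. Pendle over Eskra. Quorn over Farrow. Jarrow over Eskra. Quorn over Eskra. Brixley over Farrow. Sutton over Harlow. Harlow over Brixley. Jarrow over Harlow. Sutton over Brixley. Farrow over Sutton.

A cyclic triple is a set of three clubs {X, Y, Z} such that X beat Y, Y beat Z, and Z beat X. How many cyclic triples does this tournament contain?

Win totals: Jarrow 4, Eskra 3, Sutton 4, Brixley 4, Harlow 4, Farrow 2, Pendle 3, Quorn 4.
A club with w wins dominates both others in C(w,2) triples; summing gives 6 + 3 + 6 + 6 + 6 + 1 + 3 + 6 = 37 transitive triples.
Total triples C(8,3) = 56, so cyclic triples = 56 − 37 = 19.

19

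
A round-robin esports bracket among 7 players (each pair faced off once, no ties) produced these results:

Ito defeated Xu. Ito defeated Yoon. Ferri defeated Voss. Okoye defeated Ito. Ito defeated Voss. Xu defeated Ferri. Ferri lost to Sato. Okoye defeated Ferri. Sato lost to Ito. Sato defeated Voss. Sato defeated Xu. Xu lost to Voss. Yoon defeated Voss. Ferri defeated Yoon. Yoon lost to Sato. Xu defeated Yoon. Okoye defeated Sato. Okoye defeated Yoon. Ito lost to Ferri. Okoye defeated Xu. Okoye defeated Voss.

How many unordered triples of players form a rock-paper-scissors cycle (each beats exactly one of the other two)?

Win totals: Yoon 1, Ito 4, Okoye 6, Voss 1, Ferri 3, Sato 4, Xu 2.
A player with w wins dominates both others in C(w,2) triples; summing gives 0 + 6 + 15 + 0 + 3 + 6 + 1 = 31 transitive triples.
Total triples C(7,3) = 35, so cyclic triples = 35 − 31 = 4.

4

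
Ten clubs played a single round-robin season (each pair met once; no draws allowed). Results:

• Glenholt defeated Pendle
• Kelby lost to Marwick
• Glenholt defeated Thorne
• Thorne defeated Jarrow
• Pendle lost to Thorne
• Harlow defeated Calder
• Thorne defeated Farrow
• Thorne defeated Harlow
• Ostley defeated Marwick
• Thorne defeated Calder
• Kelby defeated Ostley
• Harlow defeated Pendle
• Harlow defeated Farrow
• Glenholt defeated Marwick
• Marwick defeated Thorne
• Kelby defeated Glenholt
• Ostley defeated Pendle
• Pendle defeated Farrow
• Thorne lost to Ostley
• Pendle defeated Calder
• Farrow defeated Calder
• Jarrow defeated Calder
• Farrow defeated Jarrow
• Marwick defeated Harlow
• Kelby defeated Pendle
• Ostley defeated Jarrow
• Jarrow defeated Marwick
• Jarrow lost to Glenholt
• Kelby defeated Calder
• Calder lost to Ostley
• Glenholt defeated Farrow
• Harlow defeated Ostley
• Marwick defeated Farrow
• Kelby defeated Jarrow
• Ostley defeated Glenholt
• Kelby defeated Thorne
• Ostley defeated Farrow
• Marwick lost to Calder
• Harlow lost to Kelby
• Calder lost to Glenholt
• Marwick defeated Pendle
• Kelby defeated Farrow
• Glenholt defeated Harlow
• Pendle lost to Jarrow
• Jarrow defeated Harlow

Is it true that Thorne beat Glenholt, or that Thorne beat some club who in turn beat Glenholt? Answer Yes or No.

Thorne did not beat Glenholt directly.
Thorne beat Harlow, Pendle, Calder, Jarrow, Farrow, but each of them lost to Glenholt. No two-step path.

No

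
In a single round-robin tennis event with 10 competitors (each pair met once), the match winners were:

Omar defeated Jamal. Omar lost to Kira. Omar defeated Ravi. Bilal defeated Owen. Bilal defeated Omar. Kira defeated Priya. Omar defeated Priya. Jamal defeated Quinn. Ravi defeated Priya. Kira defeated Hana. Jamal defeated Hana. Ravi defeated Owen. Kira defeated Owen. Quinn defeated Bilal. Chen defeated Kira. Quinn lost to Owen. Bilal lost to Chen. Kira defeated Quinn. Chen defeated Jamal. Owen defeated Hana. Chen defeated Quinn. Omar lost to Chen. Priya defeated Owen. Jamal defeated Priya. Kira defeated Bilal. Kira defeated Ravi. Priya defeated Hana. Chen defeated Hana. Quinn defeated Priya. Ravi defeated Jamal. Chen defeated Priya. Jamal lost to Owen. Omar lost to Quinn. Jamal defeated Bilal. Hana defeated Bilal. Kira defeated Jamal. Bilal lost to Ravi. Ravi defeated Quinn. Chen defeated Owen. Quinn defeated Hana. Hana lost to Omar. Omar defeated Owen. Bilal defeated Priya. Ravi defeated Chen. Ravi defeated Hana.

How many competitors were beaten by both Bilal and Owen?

0

Bilal beat: Priya, Omar, Owen.
Owen beat: Hana, Jamal, Quinn.
No one was beaten by both.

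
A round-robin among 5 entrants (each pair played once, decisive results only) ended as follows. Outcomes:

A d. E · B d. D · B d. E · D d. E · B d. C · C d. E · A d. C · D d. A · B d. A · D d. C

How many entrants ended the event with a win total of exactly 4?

Win totals: A 2, B 4, C 1, D 3, E 0.
Exactly 4: B — 1 entrant.

1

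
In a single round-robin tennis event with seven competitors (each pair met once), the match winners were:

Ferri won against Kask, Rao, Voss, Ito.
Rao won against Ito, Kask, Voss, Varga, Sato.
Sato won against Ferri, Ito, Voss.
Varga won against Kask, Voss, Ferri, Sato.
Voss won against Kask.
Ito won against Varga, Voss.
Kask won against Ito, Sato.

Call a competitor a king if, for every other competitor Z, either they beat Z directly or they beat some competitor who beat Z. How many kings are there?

Rao reaches everyone (king).
Kask cannot reach Rao in two steps.
Voss cannot reach Rao, Ferri, Varga in two steps.
Sato reaches everyone (king).
Ferri reaches everyone (king).
Ito cannot reach Rao in two steps.
Varga reaches everyone (king).
Kings: Rao, Sato, Ferri, Varga — 4.

4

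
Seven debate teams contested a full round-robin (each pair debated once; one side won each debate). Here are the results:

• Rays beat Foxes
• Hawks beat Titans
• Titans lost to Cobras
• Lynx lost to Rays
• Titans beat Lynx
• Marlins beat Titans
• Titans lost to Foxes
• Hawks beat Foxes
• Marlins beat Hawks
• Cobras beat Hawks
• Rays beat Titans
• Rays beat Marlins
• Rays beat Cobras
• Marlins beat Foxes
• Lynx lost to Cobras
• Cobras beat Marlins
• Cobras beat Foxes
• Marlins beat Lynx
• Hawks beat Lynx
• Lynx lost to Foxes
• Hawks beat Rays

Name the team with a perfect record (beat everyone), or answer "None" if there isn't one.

None

Highest win total is Rays with 5 (out of 6 possible).
Rays lost to Hawks, so no team went undefeated.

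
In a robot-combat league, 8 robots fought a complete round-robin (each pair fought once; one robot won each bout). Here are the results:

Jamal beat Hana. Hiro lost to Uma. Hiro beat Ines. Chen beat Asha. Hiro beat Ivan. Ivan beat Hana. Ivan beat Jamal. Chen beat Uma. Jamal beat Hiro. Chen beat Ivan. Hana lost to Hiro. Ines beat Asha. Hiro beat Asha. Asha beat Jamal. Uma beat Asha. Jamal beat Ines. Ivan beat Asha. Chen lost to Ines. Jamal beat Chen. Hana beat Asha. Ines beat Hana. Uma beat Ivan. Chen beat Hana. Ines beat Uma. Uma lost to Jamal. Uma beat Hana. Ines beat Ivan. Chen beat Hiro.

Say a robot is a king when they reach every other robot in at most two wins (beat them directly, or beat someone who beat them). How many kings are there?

Chen reaches everyone (king).
Ines reaches everyone (king).
Jamal reaches everyone (king).
Uma cannot reach Chen in two steps.
Hana cannot reach Chen, Ines, Uma, Ivan, Hiro in two steps.
Ivan reaches everyone (king).
Asha cannot reach Ivan in two steps.
Hiro reaches everyone (king).
Kings: Chen, Ines, Jamal, Ivan, Hiro — 5.

5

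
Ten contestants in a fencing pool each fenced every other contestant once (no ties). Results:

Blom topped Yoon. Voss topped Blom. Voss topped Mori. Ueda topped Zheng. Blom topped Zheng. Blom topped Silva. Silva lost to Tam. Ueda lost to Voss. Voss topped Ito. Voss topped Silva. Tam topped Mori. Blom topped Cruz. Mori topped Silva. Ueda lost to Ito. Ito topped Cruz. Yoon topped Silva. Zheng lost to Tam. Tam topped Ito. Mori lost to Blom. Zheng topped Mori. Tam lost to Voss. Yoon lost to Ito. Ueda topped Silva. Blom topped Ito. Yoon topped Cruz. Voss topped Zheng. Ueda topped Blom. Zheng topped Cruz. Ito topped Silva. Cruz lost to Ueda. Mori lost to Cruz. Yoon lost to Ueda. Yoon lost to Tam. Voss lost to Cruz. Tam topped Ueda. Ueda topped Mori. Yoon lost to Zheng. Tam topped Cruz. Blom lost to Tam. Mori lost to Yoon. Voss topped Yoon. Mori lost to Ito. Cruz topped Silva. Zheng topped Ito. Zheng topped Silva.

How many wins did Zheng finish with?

Zheng's results: beat Cruz, Ito, Silva, Yoon, Mori; lost to Voss, Ueda, Tam, Blom.
That is 5 wins.

5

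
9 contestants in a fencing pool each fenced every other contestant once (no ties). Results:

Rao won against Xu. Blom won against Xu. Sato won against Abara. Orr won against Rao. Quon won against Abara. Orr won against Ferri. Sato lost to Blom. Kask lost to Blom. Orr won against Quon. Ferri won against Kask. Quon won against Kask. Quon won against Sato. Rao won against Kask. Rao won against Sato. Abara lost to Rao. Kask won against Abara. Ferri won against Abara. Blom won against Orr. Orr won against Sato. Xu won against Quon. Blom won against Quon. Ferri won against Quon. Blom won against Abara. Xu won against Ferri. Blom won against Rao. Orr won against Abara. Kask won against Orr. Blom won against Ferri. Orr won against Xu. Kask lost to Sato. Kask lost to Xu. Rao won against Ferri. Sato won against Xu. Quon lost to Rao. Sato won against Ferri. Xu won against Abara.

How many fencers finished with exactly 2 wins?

1

Win totals: Xu 4, Rao 6, Kask 2, Blom 8, Abara 0, Sato 4, Quon 3, Ferri 3, Orr 6.
Exactly 2: Kask — 1 fencer.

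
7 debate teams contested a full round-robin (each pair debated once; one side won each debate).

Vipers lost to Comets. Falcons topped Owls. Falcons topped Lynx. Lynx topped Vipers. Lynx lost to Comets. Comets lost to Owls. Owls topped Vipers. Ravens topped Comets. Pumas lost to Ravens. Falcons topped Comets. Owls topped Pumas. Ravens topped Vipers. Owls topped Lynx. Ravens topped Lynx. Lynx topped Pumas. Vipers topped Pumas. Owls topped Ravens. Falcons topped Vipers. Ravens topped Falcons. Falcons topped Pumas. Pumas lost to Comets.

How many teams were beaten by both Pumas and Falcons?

Pumas beat: no one.
Falcons beat: Comets, Owls, Vipers, Lynx, Pumas.
No one was beaten by both.

0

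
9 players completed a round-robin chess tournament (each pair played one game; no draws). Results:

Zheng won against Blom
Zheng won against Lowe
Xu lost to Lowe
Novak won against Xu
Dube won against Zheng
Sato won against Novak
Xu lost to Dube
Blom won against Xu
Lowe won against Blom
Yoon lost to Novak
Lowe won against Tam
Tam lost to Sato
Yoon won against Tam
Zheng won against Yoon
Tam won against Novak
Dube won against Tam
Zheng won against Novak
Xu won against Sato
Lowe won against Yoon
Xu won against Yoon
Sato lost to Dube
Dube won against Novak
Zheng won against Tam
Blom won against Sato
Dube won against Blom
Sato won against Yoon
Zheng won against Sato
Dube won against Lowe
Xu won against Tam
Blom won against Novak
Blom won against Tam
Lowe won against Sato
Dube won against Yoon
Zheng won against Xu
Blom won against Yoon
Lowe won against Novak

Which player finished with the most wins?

Win totals: Lowe 6, Yoon 1, Sato 3, Zheng 7, Xu 3, Tam 1, Blom 5, Dube 8, Novak 2.
Dube leads with 8 wins (next highest: 7).

Dube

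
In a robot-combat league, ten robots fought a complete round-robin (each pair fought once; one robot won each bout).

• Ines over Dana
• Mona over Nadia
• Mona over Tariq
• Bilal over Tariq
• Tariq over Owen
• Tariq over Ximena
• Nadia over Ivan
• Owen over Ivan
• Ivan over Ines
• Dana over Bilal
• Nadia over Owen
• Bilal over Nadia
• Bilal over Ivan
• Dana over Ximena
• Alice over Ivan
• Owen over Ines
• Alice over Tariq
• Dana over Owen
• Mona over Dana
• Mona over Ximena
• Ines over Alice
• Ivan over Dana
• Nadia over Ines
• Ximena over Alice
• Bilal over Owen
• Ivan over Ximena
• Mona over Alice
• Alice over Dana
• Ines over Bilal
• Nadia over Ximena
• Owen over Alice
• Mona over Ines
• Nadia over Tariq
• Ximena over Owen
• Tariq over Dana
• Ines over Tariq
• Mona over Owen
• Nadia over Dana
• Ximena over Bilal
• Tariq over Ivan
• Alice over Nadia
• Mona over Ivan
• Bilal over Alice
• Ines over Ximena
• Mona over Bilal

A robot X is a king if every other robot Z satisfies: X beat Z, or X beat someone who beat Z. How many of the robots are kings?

Owen cannot reach Mona in two steps.
Nadia cannot reach Mona in two steps.
Ines cannot reach Mona in two steps.
Tariq cannot reach Nadia, Mona in two steps.
Ivan cannot reach Nadia, Mona in two steps.
Alice cannot reach Mona in two steps.
Ximena cannot reach Mona in two steps.
Bilal cannot reach Mona in two steps.
Mona reaches everyone (king).
Dana cannot reach Mona in two steps.
Kings: Mona — 1.

1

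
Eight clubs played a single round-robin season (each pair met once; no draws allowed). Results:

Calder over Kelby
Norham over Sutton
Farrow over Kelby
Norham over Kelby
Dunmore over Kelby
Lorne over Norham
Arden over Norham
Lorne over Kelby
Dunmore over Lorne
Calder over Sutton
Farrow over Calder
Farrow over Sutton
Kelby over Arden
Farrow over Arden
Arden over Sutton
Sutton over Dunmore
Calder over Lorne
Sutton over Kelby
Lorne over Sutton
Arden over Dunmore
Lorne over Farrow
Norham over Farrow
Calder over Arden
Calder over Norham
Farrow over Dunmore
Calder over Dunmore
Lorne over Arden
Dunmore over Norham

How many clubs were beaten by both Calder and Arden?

Calder beat: Kelby, Arden, Lorne, Sutton, Norham, Dunmore.
Arden beat: Sutton, Norham, Dunmore.
Both beat: Sutton, Norham, Dunmore — 3.

3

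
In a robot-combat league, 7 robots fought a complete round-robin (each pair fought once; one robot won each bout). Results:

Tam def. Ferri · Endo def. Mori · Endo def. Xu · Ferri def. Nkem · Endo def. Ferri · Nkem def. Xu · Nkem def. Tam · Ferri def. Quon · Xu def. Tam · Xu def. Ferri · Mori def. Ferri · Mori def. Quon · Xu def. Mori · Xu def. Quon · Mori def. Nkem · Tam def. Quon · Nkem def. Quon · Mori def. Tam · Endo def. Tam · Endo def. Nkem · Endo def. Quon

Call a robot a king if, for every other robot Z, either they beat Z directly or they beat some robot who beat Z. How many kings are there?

1

Quon cannot reach Nkem, Tam, Endo, Ferri, Xu, Mori in two steps.
Nkem cannot reach Endo in two steps.
Tam cannot reach Endo, Xu, Mori in two steps.
Endo reaches everyone (king).
Ferri cannot reach Endo, Mori in two steps.
Xu cannot reach Endo in two steps.
Mori cannot reach Endo in two steps.
Kings: Endo — 1.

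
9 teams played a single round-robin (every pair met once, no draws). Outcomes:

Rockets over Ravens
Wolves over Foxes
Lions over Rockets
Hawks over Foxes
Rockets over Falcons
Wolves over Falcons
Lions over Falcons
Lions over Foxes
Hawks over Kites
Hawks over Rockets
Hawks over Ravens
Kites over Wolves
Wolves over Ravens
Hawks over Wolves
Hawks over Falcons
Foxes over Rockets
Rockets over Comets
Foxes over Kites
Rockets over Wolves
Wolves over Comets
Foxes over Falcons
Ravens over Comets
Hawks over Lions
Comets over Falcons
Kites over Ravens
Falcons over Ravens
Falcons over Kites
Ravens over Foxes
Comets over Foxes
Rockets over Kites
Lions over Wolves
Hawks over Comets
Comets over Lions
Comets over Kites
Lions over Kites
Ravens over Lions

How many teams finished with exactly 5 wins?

2

Win totals: Rockets 5, Lions 5, Comets 4, Hawks 8, Foxes 3, Kites 2, Wolves 4, Falcons 2, Ravens 3.
Exactly 5: Rockets, Lions — 2 teams.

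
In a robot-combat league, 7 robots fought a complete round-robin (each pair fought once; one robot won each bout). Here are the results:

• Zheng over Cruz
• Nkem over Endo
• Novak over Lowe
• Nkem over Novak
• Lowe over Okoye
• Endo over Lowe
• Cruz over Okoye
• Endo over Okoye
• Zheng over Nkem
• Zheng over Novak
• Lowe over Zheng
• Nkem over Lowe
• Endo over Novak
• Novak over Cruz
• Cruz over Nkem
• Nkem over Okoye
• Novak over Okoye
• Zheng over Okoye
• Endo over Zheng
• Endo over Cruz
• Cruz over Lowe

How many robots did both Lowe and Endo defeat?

Lowe beat: Zheng, Okoye.
Endo beat: Lowe, Novak, Zheng, Cruz, Okoye.
Both beat: Zheng, Okoye — 2.

2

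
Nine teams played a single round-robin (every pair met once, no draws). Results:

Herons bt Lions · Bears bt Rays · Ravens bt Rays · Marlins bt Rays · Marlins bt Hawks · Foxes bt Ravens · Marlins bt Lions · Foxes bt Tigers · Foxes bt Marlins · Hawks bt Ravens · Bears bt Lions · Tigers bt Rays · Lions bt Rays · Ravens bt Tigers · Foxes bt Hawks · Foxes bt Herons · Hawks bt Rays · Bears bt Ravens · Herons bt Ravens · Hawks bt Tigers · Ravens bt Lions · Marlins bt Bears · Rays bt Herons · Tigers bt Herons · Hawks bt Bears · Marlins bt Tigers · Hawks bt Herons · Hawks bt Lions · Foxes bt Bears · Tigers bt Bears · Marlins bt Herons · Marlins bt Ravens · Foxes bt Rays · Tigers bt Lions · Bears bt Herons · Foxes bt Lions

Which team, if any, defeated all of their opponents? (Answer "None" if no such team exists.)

Foxes has 8 wins out of 8 opponents — a perfect record.

Foxes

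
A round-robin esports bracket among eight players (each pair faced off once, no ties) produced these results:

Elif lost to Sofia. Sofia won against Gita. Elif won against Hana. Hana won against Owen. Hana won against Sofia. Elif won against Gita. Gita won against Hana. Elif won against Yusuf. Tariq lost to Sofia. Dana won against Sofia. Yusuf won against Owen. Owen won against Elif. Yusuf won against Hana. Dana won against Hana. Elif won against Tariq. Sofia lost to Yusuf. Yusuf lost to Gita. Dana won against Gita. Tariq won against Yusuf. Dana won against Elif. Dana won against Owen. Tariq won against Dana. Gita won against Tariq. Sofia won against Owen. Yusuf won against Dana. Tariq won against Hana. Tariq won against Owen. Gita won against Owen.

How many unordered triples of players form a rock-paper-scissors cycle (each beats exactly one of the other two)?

Win totals: Dana 5, Yusuf 4, Owen 1, Gita 4, Tariq 4, Sofia 4, Hana 2, Elif 4.
A player with w wins dominates both others in C(w,2) triples; summing gives 10 + 6 + 0 + 6 + 6 + 6 + 1 + 6 = 41 transitive triples.
Total triples C(8,3) = 56, so cyclic triples = 56 − 41 = 15.

15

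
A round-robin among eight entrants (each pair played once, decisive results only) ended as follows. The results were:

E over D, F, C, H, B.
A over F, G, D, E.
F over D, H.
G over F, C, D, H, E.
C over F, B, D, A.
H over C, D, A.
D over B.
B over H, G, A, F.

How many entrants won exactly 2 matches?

1

Win totals: A 4, B 4, C 4, D 1, E 5, F 2, G 5, H 3.
Exactly 2: F — 1 entrant.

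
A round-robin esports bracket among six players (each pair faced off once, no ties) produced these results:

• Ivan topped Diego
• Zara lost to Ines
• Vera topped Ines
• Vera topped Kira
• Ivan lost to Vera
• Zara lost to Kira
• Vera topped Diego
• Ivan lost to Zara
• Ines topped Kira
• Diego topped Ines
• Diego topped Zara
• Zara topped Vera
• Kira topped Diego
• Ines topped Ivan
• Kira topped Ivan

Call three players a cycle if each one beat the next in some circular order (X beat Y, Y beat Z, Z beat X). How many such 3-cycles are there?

6

Of the C(6,3) = 20 triples, the cyclic ones are: {Vera, Kira, Zara}; {Vera, Diego, Zara}; {Vera, Ines, Zara}; {Kira, Diego, Ines}; {Diego, Ines, Ivan}; {Diego, Zara, Ivan}.
That is 6.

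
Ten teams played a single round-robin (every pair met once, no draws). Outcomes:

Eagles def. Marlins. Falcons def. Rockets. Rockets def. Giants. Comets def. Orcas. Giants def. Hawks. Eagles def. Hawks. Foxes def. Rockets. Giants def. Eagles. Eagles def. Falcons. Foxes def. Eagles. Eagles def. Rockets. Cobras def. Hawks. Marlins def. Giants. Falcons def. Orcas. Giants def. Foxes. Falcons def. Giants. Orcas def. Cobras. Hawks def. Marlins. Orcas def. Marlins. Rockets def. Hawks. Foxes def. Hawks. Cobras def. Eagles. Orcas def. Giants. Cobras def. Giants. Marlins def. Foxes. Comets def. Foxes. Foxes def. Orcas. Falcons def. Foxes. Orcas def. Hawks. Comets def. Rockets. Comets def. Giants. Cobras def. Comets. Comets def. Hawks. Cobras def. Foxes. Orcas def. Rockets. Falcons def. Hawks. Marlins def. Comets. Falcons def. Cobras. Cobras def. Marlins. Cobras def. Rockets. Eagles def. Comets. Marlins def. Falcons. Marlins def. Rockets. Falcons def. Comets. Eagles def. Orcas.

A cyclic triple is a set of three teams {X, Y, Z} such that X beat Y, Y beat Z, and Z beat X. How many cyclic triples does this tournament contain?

23

Win totals: Foxes 4, Cobras 7, Giants 3, Comets 5, Rockets 2, Orcas 5, Falcons 7, Eagles 6, Hawks 1, Marlins 5.
A team with w wins dominates both others in C(w,2) triples; summing gives 6 + 21 + 3 + 10 + 1 + 10 + 21 + 15 + 0 + 10 = 97 transitive triples.
Total triples C(10,3) = 120, so cyclic triples = 120 − 97 = 23.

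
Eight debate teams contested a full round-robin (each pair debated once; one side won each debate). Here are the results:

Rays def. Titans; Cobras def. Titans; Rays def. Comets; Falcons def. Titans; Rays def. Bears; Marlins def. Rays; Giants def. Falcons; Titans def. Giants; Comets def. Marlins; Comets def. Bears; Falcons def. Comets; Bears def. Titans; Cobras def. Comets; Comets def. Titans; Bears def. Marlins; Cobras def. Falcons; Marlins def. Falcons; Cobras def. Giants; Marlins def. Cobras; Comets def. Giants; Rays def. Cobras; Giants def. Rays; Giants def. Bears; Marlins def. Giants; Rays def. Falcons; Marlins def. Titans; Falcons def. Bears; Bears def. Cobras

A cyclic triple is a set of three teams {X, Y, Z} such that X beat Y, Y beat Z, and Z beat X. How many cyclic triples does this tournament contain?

15

Win totals: Comets 4, Giants 3, Titans 1, Cobras 4, Marlins 5, Falcons 3, Bears 3, Rays 5.
A team with w wins dominates both others in C(w,2) triples; summing gives 6 + 3 + 0 + 6 + 10 + 3 + 3 + 10 = 41 transitive triples.
Total triples C(8,3) = 56, so cyclic triples = 56 − 41 = 15.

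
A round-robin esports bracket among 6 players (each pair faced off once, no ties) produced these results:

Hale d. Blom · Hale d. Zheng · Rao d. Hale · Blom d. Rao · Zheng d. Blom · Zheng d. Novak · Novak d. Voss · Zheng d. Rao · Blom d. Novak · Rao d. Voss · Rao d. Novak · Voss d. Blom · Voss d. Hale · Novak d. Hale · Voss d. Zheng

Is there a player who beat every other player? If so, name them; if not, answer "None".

Highest win total is Zheng with 3 (out of 5 possible).
Zheng lost to Hale, Voss, so no player went undefeated.

None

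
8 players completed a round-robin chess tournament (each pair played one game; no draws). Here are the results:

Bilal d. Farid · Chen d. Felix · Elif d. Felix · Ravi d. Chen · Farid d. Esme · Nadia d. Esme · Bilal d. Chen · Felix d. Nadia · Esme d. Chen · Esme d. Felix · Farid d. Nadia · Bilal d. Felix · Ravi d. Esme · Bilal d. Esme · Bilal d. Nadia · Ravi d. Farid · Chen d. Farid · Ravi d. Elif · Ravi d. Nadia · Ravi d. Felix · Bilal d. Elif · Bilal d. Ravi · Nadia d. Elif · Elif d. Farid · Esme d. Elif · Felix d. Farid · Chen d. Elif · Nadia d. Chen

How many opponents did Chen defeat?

Chen's results: beat Elif, Farid, Felix; lost to Nadia, Bilal, Esme, Ravi.
That is 3 wins.

3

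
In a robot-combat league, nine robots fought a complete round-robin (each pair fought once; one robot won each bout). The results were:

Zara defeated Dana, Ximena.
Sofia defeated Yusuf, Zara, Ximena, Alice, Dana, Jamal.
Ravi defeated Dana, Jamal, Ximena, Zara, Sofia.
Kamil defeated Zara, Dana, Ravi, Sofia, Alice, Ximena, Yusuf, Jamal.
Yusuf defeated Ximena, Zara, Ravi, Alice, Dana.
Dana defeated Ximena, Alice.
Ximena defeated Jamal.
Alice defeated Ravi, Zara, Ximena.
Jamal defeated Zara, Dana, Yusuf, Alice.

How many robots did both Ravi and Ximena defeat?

Ravi beat: Sofia, Zara, Ximena, Jamal, Dana.
Ximena beat: Jamal.
Both beat: Jamal — 1.

1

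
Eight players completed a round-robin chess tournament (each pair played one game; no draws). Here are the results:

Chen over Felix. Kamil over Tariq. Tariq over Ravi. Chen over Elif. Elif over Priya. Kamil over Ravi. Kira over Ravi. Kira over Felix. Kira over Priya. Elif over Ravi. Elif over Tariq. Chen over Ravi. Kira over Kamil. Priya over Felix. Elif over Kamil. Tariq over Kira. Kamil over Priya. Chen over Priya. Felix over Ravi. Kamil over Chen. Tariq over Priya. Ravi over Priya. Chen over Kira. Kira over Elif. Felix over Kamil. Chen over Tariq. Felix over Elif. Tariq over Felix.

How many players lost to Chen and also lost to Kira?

4

Chen beat: Priya, Elif, Kira, Tariq, Ravi, Felix.
Kira beat: Priya, Elif, Ravi, Kamil, Felix.
Both beat: Priya, Elif, Ravi, Felix — 4.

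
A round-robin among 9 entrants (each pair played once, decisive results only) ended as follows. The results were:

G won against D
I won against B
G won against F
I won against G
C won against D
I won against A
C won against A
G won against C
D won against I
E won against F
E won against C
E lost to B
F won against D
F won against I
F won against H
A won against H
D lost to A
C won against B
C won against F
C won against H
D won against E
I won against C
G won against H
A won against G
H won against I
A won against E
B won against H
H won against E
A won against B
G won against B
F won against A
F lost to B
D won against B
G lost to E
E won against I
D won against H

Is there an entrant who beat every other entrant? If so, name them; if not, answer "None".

None

Highest win total is G with 5 (out of 8 possible).
G lost to A, E, I, so no entrant went undefeated.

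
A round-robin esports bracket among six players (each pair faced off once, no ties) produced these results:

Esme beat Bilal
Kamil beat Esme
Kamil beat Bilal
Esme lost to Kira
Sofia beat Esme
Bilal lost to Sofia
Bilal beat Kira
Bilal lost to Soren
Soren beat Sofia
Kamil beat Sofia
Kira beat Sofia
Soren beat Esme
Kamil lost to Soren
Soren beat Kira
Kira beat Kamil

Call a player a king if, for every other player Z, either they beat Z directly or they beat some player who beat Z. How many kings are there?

1

Esme cannot reach Sofia, Kamil, Soren in two steps.
Kira cannot reach Soren in two steps.
Bilal cannot reach Soren in two steps.
Sofia cannot reach Kamil, Soren in two steps.
Kamil cannot reach Soren in two steps.
Soren reaches everyone (king).
Kings: Soren — 1.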